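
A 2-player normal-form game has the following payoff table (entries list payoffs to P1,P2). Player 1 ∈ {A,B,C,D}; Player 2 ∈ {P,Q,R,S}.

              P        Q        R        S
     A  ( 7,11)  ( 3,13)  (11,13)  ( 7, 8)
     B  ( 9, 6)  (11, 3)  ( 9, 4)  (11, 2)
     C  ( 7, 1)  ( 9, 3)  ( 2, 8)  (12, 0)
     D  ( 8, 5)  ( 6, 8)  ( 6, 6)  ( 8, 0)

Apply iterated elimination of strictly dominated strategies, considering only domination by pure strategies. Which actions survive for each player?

Remaining: P1:{A,B} P2:{P,Q,R}

P1 drop D (B beats it: P:9>8 Q:11>6 R:9>6 S:11>8)
P2 drop S (P beats it: A:11>8 B:6>2 C:1>0)
P1 drop C (B beats it: P:9>7 Q:11>9 R:9>2)
P1→{A,B} P2→{P,Q,R}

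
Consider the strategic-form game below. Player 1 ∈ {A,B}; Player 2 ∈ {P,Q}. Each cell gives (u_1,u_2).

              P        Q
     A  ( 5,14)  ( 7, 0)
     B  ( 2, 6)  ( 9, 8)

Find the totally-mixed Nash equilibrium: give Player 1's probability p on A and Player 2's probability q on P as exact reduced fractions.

p=1/8, q=2/5

P1 indiff ⇒ q·5+(1-q)·7 = q·2+(1-q)·9 ⇒ q(3) = (1-q)(2) ⇒ q = 2/5
P2 indiff ⇒ p·14+(1-p)·6 = p·0+(1-p)·8 ⇒ p(14) = (1-p)(2) ⇒ p = 1/8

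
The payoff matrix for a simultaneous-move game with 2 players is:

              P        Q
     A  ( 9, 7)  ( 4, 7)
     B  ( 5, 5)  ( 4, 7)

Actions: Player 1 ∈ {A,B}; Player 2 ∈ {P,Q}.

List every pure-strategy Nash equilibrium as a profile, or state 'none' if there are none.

PSNE = {(A,P), (A,Q), (B,Q)}

(A,P): NE
(A,Q): NE
(B,P): not NE [P1→A gives 9>5; P2→Q gives 7>5]
(B,Q): NE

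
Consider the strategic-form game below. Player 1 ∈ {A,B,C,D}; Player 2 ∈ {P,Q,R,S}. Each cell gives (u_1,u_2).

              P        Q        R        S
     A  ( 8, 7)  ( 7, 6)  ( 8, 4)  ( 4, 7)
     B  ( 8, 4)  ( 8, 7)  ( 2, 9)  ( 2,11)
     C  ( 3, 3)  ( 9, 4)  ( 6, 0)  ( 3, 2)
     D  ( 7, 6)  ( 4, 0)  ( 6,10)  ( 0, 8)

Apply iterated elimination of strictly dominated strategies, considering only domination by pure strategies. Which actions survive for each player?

Remaining: P1:{A,B,C} P2:{P,Q,S}

P1 drop D (A beats it: P:8>7 Q:7>4 R:8>6 S:4>0)
P2 drop R (S beats it: A:7>4 B:11>9 C:2>0)
P1→{A,B,C} P2→{P,Q,S}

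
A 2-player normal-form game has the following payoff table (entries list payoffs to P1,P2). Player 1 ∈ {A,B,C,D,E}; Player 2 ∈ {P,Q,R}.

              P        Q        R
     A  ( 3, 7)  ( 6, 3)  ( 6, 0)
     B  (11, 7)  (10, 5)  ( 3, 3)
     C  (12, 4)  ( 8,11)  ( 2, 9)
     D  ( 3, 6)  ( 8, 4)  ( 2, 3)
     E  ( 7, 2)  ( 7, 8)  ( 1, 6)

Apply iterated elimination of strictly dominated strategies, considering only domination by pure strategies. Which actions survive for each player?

Remaining: P1:{B,C} P2:{P,Q}

P1 drop D (B beats it: P:11>3 Q:10>8 R:3>2)
P1 drop E (B beats it: P:11>7 Q:10>7 R:3>1)
P2 drop R (Q beats it: A:3>0 B:5>3 C:11>9)
P1 drop A (B beats it: P:11>3 Q:10>6)
P1→{B,C} P2→{P,Q}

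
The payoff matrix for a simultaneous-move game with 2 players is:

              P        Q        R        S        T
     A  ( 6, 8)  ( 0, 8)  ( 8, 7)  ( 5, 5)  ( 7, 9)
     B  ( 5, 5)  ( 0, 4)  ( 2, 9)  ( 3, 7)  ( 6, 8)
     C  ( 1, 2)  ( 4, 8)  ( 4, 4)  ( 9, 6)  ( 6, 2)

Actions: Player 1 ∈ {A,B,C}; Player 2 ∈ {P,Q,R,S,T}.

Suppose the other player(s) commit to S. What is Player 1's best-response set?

u_1(A vs S) = 5
u_1(B vs S) = 3
u_1(C vs S) = 9
max payoff 9 at {C}

argmax u_1 = {C}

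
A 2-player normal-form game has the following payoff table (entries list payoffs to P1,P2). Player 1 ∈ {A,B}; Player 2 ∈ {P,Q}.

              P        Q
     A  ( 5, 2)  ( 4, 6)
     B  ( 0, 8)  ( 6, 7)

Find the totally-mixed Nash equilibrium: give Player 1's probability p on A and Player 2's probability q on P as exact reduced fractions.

P1 mixes 1/5 on A; P2 mixes 2/7 on P

P1 indiff ⇒ q·5+(1-q)·4 = q·0+(1-q)·6 ⇒ q(5) = (1-q)(2) ⇒ q = 2/7
P2 indiff ⇒ p·2+(1-p)·8 = p·6+(1-p)·7 ⇒ p(-4) = (1-p)(-1) ⇒ p = 1/5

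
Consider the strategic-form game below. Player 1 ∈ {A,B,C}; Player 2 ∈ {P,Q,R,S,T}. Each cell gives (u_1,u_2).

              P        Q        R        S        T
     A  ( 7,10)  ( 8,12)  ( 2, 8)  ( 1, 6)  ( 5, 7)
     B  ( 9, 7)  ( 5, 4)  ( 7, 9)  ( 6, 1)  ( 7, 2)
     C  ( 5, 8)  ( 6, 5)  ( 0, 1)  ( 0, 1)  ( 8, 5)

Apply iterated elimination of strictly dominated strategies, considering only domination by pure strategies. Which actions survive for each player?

P2 drop S (P beats it: A:10>6 B:7>1 C:8>1)
P2 drop T (P beats it: A:10>7 B:7>2 C:8>5)
P1 drop C (A beats it: P:7>5 Q:8>6 R:2>0)
P1→{A,B} P2→{P,Q,R}

Survivors P1:{A,B} P2:{P,Q,R}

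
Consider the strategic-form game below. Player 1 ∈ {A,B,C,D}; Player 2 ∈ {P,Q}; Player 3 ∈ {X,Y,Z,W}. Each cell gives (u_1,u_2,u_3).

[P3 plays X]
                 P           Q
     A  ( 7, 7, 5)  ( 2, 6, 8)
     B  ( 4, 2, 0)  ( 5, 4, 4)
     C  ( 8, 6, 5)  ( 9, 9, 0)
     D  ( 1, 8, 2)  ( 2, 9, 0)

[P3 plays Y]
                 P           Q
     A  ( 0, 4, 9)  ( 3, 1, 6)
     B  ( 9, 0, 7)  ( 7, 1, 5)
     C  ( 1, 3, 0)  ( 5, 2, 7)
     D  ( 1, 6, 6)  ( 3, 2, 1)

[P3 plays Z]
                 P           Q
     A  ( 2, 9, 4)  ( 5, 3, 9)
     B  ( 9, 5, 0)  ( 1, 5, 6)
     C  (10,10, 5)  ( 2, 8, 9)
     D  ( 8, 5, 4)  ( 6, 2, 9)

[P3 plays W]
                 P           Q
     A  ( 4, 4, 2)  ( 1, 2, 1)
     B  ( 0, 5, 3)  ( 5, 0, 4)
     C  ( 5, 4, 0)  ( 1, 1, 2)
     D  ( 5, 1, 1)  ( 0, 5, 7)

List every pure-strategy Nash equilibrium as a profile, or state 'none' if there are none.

(A,P,X): not NE [P1→C gives 8>7; P3→Y gives 9>5]
(A,P,Y): not NE [P1→B gives 9>0]
(A,P,Z): not NE [P1→C gives 10>2; P3→Y gives 9>4]
(A,P,W): not NE [P1→D gives 5>4; P3→Y gives 9>2]
(A,Q,X): not NE [P1→C gives 9>2; P2→P gives 7>6; P3→Z gives 9>8]
(A,Q,Y): not NE [P1→B gives 7>3; P2→P gives 4>1; P3→Z gives 9>6]
(A,Q,Z): not NE [P1→D gives 6>5; P2→P gives 9>3]
(A,Q,W): not NE [P1→B gives 5>1; P2→P gives 4>2; P3→Z gives 9>1]
(B,P,X): not NE [P1→C gives 8>4; P2→Q gives 4>2; P3→Y gives 7>0]
(B,P,Y): not NE [P2→Q gives 1>0]
(B,P,Z): not NE [P1→C gives 10>9; P3→Y gives 7>0]
(B,P,W): not NE [P1→D gives 5>0; P3→Y gives 7>3]
(B,Q,X): not NE [P1→C gives 9>5; P3→Z gives 6>4]
(B,Q,Y): not NE [P3→Z gives 6>5]
(B,Q,Z): not NE [P1→D gives 6>1]
(B,Q,W): not NE [P2→P gives 5>0; P3→Z gives 6>4]
(C,P,X): not NE [P2→Q gives 9>6]
(C,P,Y): not NE [P1→B gives 9>1; P3→Z gives 5>0]
(C,P,Z): NE
(C,P,W): not NE [P3→Z gives 5>0]
(C,Q,X): not NE [P3→Z gives 9>0]
(C,Q,Y): not NE [P1→B gives 7>5; P2→P gives 3>2; P3→Z gives 9>7]
(C,Q,Z): not NE [P1→D gives 6>2; P2→P gives 10>8]
(C,Q,W): not NE [P1→B gives 5>1; P2→P gives 4>1; P3→Z gives 9>2]
(D,P,X): not NE [P1→C gives 8>1; P2→Q gives 9>8; P3→Y gives 6>2]
(D,P,Y): not NE [P1→B gives 9>1]
(D,P,Z): not NE [P1→C gives 10>8; P3→Y gives 6>4]
(D,P,W): not NE [P2→Q gives 5>1; P3→Y gives 6>1]
(D,Q,X): not NE [P1→C gives 9>2; P3→Z gives 9>0]
(D,Q,Y): not NE [P1→B gives 7>3; P2→P gives 6>2; P3→Z gives 9>1]
(D,Q,Z): not NE [P2→P gives 5>2]
(D,Q,W): not NE [P1→B gives 5>0; P3→Z gives 9>7]

Nash profiles: (C,P,Z)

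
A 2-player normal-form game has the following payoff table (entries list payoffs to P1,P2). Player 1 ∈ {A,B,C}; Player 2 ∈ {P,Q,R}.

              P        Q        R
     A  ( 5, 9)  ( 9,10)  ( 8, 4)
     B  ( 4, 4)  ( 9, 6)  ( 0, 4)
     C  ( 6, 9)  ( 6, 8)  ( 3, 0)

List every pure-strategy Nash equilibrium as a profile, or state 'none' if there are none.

PSNE = {(A,Q), (B,Q), (C,P)}

(A,P): not NE [P1→C gives 6>5; P2→Q gives 10>9]
(A,Q): NE
(A,R): not NE [P2→Q gives 10>4]
(B,P): not NE [P1→C gives 6>4; P2→Q gives 6>4]
(B,Q): NE
(B,R): not NE [P1→A gives 8>0; P2→Q gives 6>4]
(C,P): NE
(C,Q): not NE [P1→B gives 9>6; P2→P gives 9>8]
(C,R): not NE [P1→A gives 8>3; P2→P gives 9>0]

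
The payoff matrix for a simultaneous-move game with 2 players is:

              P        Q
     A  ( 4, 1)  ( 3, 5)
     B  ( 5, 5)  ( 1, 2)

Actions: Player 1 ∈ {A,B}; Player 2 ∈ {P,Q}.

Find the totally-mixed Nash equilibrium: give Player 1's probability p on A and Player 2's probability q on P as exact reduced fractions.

P1 indiff ⇒ q·4+(1-q)·3 = q·5+(1-q)·1 ⇒ q(-1) = (1-q)(-2) ⇒ q = 2/3
P2 indiff ⇒ p·1+(1-p)·5 = p·5+(1-p)·2 ⇒ p(-4) = (1-p)(-3) ⇒ p = 3/7

(p,q) = (3/7, 2/3)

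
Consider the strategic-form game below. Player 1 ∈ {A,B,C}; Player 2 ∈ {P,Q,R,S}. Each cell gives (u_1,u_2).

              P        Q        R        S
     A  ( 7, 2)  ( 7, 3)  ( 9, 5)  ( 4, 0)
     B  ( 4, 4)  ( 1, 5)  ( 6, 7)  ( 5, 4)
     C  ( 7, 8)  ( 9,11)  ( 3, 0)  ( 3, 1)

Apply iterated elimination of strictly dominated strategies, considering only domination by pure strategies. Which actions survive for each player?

P2 drop P (Q beats it: A:3>2 B:5>4 C:11>8)
P2 drop S (Q beats it: A:3>0 B:5>4 C:11>1)
P1 drop B (A beats it: Q:7>1 R:9>6)
P1→{A,C} P2→{Q,R}

Remaining: P1:{A,C} P2:{Q,R}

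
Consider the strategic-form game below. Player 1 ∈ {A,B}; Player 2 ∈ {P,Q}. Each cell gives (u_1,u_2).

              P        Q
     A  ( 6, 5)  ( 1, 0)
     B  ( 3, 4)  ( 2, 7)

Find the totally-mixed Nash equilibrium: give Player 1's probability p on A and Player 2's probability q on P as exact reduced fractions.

(p,q) = (3/8, 1/4)

P1 indiff ⇒ q·6+(1-q)·1 = q·3+(1-q)·2 ⇒ q(3) = (1-q)(1) ⇒ q = 1/4
P2 indiff ⇒ p·5+(1-p)·4 = p·0+(1-p)·7 ⇒ p(5) = (1-p)(3) ⇒ p = 3/8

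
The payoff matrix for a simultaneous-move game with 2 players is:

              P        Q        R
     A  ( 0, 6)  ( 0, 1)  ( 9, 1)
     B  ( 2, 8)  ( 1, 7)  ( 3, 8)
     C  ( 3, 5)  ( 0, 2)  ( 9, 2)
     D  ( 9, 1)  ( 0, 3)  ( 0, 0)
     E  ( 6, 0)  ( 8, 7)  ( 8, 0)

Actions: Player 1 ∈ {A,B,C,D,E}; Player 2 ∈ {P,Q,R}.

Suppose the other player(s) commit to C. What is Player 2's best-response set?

P2 best: {P}

u_2(P vs C) = 5
u_2(Q vs C) = 2
u_2(R vs C) = 2
max payoff 5 at {P}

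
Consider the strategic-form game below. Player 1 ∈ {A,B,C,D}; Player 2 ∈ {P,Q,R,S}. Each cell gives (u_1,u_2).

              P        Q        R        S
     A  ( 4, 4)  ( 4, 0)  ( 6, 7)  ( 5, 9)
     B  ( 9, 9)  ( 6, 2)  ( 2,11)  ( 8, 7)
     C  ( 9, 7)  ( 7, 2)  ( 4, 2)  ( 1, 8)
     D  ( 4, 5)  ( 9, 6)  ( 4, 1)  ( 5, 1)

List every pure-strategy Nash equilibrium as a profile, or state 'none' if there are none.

NE set: (D,Q)

(A,P): not NE [P1→C gives 9>4; P2→S gives 9>4]
(A,Q): not NE [P1→D gives 9>4; P2→S gives 9>0]
(A,R): not NE [P2→S gives 9>7]
(A,S): not NE [P1→B gives 8>5]
(B,P): not NE [P2→R gives 11>9]
(B,Q): not NE [P1→D gives 9>6; P2→R gives 11>2]
(B,R): not NE [P1→A gives 6>2]
(B,S): not NE [P2→R gives 11>7]
(C,P): not NE [P2→S gives 8>7]
(C,Q): not NE [P1→D gives 9>7; P2→S gives 8>2]
(C,R): not NE [P1→A gives 6>4; P2→S gives 8>2]
(C,S): not NE [P1→B gives 8>1]
(D,P): not NE [P1→C gives 9>4; P2→Q gives 6>5]
(D,Q): NE
(D,R): not NE [P1→A gives 6>4; P2→Q gives 6>1]
(D,S): not NE [P1→B gives 8>5; P2→Q gives 6>1]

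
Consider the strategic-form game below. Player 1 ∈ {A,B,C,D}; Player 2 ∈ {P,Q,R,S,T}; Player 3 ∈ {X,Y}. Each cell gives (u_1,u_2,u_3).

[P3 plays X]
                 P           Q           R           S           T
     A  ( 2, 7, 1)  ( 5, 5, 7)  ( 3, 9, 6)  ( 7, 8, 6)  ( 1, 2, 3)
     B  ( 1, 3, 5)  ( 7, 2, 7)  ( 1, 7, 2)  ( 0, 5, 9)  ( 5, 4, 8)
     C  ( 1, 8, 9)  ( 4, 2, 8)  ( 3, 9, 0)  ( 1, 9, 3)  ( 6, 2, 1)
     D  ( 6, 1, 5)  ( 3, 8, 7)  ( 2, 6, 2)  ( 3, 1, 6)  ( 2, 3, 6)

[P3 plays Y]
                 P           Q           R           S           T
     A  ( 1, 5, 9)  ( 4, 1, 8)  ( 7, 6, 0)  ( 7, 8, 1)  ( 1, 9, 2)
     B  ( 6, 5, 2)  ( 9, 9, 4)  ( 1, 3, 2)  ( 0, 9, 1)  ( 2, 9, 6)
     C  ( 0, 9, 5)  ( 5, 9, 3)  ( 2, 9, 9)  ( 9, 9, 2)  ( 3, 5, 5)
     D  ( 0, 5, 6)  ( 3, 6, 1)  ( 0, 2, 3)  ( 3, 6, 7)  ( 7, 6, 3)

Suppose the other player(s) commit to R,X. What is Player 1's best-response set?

argmax u_1 = {A,C}

u_1(A vs R,X) = 3
u_1(B vs R,X) = 1
u_1(C vs R,X) = 3
u_1(D vs R,X) = 2
max payoff 3 at {A,C}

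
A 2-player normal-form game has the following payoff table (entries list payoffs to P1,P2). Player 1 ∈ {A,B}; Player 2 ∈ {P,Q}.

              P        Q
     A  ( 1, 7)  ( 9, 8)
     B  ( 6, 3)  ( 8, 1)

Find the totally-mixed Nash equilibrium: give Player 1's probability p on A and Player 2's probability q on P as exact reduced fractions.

P1 indiff ⇒ q·1+(1-q)·9 = q·6+(1-q)·8 ⇒ q(-5) = (1-q)(-1) ⇒ q = 1/6
P2 indiff ⇒ p·7+(1-p)·3 = p·8+(1-p)·1 ⇒ p(-1) = (1-p)(-2) ⇒ p = 2/3

P1 mixes 2/3 on A; P2 mixes 1/6 on P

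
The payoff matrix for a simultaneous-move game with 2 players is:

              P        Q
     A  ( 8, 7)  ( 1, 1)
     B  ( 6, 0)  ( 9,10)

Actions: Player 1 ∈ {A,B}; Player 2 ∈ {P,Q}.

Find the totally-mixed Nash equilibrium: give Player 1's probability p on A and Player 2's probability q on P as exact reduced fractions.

(p,q) = (5/8, 4/5)

P1 indiff ⇒ q·8+(1-q)·1 = q·6+(1-q)·9 ⇒ q(2) = (1-q)(8) ⇒ q = 4/5
P2 indiff ⇒ p·7+(1-p)·0 = p·1+(1-p)·10 ⇒ p(6) = (1-p)(10) ⇒ p = 5/8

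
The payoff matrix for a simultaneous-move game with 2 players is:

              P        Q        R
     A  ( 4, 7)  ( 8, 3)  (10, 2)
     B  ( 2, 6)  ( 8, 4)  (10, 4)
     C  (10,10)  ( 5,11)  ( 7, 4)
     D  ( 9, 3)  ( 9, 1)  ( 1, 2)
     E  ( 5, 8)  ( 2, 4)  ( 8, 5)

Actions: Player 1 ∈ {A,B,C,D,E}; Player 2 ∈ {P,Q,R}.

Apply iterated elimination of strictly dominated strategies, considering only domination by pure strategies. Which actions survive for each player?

P2 drop R (P beats it: A:7>2 B:6>4 C:10>4 D:3>2 E:8>5)
P1 drop A (D beats it: P:9>4 Q:9>8)
P1 drop B (D beats it: P:9>2 Q:9>8)
P1 drop E (C beats it: P:10>5 Q:5>2)
P1→{C,D} P2→{P,Q}

IESDS → P1:{C,D} P2:{P,Q}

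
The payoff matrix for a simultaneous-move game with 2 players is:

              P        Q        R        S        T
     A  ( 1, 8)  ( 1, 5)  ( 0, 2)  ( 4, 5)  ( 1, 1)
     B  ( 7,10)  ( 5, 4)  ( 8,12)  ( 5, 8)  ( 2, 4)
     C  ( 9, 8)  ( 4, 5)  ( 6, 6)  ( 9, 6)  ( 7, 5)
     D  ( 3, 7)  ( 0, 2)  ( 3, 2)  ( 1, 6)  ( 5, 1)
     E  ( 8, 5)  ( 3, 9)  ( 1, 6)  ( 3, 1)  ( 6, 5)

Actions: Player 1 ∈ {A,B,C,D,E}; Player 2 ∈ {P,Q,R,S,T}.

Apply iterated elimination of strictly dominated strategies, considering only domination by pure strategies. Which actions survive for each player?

Survivors P1:{B,C} P2:{P,R}

P1 drop A (B beats it: P:7>1 Q:5>1 R:8>0 S:5>4 T:2>1)
P1 drop D (C beats it: P:9>3 Q:4>0 R:6>3 S:9>1 T:7>5)
P1 drop E (C beats it: P:9>8 Q:4>3 R:6>1 S:9>3 T:7>6)
P2 drop Q (P beats it: B:10>4 C:8>5)
P2 drop S (P beats it: B:10>8 C:8>6)
P2 drop T (P beats it: B:10>4 C:8>5)
P1→{B,C} P2→{P,R}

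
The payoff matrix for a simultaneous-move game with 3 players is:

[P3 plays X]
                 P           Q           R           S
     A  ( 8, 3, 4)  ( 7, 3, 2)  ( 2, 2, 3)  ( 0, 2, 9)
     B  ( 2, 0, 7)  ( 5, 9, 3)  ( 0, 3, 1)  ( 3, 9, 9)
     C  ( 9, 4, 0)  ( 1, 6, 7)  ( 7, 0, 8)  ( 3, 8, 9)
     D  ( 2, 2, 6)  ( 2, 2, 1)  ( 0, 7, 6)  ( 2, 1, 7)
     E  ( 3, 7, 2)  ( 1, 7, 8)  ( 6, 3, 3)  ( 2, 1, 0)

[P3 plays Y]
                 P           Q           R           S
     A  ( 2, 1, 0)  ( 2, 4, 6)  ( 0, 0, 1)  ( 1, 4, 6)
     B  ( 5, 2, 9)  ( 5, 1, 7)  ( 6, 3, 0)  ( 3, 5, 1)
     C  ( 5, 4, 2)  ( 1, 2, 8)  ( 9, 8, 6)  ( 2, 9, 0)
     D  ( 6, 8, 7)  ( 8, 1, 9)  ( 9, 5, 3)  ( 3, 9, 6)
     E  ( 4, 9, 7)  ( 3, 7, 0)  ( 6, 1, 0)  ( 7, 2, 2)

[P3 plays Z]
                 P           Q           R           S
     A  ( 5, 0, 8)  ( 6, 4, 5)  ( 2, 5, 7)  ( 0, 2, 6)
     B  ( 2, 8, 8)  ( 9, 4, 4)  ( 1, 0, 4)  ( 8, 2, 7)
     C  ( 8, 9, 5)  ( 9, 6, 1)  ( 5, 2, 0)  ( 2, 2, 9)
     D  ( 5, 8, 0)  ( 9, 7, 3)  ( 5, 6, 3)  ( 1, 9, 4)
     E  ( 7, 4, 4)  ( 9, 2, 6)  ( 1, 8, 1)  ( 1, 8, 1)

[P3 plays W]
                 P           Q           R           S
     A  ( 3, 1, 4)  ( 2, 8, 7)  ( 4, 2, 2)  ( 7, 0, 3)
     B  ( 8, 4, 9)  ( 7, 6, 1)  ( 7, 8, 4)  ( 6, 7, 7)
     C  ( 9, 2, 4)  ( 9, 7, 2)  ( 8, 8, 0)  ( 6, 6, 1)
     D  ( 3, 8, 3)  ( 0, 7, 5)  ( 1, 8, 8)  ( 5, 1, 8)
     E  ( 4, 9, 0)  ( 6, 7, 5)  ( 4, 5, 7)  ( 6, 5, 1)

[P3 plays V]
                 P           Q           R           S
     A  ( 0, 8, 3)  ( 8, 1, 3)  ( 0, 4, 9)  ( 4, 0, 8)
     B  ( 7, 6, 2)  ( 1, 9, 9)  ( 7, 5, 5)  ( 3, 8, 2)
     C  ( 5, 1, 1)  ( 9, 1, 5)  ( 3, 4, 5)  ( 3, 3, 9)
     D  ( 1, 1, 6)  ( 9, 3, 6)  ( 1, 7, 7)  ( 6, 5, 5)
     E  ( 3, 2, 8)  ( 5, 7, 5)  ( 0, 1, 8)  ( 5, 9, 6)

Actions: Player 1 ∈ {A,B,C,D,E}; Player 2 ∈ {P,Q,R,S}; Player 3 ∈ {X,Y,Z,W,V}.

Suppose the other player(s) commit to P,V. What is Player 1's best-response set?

BR_1 = {B}

u_1(A vs P,V) = 0
u_1(B vs P,V) = 7
u_1(C vs P,V) = 5
u_1(D vs P,V) = 1
u_1(E vs P,V) = 3
max payoff 7 at {B}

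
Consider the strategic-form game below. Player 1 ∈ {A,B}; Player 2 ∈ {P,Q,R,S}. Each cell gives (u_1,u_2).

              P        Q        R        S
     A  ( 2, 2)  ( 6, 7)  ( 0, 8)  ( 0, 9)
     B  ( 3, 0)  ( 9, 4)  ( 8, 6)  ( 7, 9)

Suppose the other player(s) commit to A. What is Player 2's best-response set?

argmax u_2 = {S}

u_2(P vs A) = 2
u_2(Q vs A) = 7
u_2(R vs A) = 8
u_2(S vs A) = 9
max payoff 9 at {S}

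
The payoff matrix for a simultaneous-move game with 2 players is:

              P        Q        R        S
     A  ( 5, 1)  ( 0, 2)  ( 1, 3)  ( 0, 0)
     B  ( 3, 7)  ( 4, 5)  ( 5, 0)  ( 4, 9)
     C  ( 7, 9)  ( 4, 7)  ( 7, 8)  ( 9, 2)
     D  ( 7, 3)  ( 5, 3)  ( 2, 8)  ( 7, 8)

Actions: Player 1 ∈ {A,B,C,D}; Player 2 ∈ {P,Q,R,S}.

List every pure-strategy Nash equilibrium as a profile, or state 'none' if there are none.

(A,P): not NE [P1→D gives 7>5; P2→R gives 3>1]
(A,Q): not NE [P1→D gives 5>0; P2→R gives 3>2]
(A,R): not NE [P1→C gives 7>1]
(A,S): not NE [P1→C gives 9>0; P2→R gives 3>0]
(B,P): not NE [P1→D gives 7>3; P2→S gives 9>7]
(B,Q): not NE [P1→D gives 5>4; P2→S gives 9>5]
(B,R): not NE [P1→C gives 7>5; P2→S gives 9>0]
(B,S): not NE [P1→C gives 9>4]
(C,P): NE
(C,Q): not NE [P1→D gives 5>4; P2→P gives 9>7]
(C,R): not NE [P2→P gives 9>8]
(C,S): not NE [P2→P gives 9>2]
(D,P): not NE [P2→S gives 8>3]
(D,Q): not NE [P2→S gives 8>3]
(D,R): not NE [P1→C gives 7>2]
(D,S): not NE [P1→C gives 9>7]

PSNE = {(C,P)}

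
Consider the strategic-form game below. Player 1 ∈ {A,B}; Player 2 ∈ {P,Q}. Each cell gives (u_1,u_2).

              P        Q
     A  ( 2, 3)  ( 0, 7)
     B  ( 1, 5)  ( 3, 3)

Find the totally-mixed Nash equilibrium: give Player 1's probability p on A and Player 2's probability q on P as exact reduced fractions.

P1 mixes 1/3 on A; P2 mixes 3/4 on P

P1 indiff ⇒ q·2+(1-q)·0 = q·1+(1-q)·3 ⇒ q(1) = (1-q)(3) ⇒ q = 3/4
P2 indiff ⇒ p·3+(1-p)·5 = p·7+(1-p)·3 ⇒ p(-4) = (1-p)(-2) ⇒ p = 1/3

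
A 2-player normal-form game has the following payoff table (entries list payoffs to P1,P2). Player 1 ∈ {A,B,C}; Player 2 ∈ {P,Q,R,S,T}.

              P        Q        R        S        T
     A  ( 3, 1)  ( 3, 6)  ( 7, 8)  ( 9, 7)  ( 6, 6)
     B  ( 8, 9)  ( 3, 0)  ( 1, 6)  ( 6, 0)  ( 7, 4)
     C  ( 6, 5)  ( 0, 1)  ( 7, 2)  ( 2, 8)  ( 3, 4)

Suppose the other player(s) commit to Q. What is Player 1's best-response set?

P1 best: {A,B}

u_1(A vs Q) = 3
u_1(B vs Q) = 3
u_1(C vs Q) = 0
max payoff 3 at {A,B}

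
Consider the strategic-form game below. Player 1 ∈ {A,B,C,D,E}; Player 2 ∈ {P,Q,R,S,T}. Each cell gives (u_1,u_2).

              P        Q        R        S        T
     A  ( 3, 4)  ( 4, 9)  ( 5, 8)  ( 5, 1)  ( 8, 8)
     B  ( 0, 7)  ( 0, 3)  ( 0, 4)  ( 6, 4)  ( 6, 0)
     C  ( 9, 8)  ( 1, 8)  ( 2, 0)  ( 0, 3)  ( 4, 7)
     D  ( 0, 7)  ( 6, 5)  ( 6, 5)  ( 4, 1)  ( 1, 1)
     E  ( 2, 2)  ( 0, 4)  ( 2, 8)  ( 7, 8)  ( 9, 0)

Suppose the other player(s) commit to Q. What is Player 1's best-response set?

u_1(A vs Q) = 4
u_1(B vs Q) = 0
u_1(C vs Q) = 1
u_1(D vs Q) = 6
u_1(E vs Q) = 0
max payoff 6 at {D}

argmax u_1 = {D}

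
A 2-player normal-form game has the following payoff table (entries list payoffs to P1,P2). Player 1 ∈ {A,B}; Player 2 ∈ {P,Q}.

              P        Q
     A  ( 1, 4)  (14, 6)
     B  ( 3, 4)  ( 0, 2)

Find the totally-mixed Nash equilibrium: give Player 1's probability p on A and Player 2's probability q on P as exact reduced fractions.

P1 indiff ⇒ q·1+(1-q)·14 = q·3+(1-q)·0 ⇒ q(-2) = (1-q)(-14) ⇒ q = 7/8
P2 indiff ⇒ p·4+(1-p)·4 = p·6+(1-p)·2 ⇒ p(-2) = (1-p)(-2) ⇒ p = 1/2

(p,q) = (1/2, 7/8)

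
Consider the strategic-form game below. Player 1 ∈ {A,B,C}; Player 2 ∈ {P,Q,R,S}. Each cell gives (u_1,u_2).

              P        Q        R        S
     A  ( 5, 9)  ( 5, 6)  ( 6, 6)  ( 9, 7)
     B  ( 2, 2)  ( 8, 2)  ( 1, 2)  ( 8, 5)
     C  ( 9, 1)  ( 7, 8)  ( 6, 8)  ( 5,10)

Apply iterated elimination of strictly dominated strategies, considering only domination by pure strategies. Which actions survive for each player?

IESDS → P1:{A,C} P2:{P,S}

P2 drop Q (S beats it: A:7>6 B:5>2 C:10>8)
P1 drop B (A beats it: P:5>2 R:6>1 S:9>8)
P2 drop R (S beats it: A:7>6 C:10>8)
P1→{A,C} P2→{P,S}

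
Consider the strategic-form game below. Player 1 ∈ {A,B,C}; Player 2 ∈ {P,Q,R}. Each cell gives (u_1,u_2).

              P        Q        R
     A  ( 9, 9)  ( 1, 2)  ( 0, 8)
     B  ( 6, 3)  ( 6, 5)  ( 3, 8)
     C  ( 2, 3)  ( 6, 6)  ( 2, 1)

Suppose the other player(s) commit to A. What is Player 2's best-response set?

u_2(P vs A) = 9
u_2(Q vs A) = 2
u_2(R vs A) = 8
max payoff 9 at {P}

BR_2 = {P}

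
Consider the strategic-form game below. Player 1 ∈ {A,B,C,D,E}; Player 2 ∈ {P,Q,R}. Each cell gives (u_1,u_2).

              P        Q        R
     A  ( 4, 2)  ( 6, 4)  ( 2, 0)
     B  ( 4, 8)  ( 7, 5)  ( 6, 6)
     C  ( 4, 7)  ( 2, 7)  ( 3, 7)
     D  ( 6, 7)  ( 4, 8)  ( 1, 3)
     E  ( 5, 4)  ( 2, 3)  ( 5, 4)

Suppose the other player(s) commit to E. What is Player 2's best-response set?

u_2(P vs E) = 4
u_2(Q vs E) = 3
u_2(R vs E) = 4
max payoff 4 at {P,R}

BR_2 = {P,R}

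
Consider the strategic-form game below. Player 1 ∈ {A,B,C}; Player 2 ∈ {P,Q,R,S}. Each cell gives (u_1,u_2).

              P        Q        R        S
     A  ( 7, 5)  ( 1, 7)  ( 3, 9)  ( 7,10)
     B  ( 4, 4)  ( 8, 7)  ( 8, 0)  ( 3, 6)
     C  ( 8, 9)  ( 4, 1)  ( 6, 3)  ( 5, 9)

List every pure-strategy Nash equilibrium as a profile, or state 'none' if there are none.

NE set: (A,S), (B,Q), (C,P)

(A,P): not NE [P1→C gives 8>7; P2→S gives 10>5]
(A,Q): not NE [P1→B gives 8>1; P2→S gives 10>7]
(A,R): not NE [P1→B gives 8>3; P2→S gives 10>9]
(A,S): NE
(B,P): not NE [P1→C gives 8>4; P2→Q gives 7>4]
(B,Q): NE
(B,R): not NE [P2→Q gives 7>0]
(B,S): not NE [P1→A gives 7>3; P2→Q gives 7>6]
(C,P): NE
(C,Q): not NE [P1→B gives 8>4; P2→S gives 9>1]
(C,R): not NE [P1→B gives 8>6; P2→S gives 9>3]
(C,S): not NE [P1→A gives 7>5]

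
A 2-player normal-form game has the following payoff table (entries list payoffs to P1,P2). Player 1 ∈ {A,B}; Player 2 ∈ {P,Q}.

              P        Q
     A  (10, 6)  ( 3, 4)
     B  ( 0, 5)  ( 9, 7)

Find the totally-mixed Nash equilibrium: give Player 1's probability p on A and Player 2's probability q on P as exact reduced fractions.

P1 indiff ⇒ q·10+(1-q)·3 = q·0+(1-q)·9 ⇒ q(10) = (1-q)(6) ⇒ q = 3/8
P2 indiff ⇒ p·6+(1-p)·5 = p·4+(1-p)·7 ⇒ p(2) = (1-p)(2) ⇒ p = 1/2

(p,q) = (1/2, 3/8)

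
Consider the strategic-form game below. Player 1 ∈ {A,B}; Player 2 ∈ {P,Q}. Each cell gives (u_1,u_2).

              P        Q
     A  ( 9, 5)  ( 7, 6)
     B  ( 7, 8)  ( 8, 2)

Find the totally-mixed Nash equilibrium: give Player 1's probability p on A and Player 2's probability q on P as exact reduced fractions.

P1 indiff ⇒ q·9+(1-q)·7 = q·7+(1-q)·8 ⇒ q(2) = (1-q)(1) ⇒ q = 1/3
P2 indiff ⇒ p·5+(1-p)·8 = p·6+(1-p)·2 ⇒ p(-1) = (1-p)(-6) ⇒ p = 6/7

p=6/7, q=1/3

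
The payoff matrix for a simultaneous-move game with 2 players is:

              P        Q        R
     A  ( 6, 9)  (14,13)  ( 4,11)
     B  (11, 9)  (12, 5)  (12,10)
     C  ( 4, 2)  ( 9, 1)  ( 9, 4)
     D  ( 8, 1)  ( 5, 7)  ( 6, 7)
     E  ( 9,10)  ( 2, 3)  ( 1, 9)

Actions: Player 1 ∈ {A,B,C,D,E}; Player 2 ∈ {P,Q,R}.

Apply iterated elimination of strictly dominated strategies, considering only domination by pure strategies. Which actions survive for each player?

P1 drop C (B beats it: P:11>4 Q:12>9 R:12>9)
P1 drop D (B beats it: P:11>8 Q:12>5 R:12>6)
P1 drop E (B beats it: P:11>9 Q:12>2 R:12>1)
P2 drop P (R beats it: A:11>9 B:10>9)
P1→{A,B} P2→{Q,R}

Remaining: P1:{A,B} P2:{Q,R}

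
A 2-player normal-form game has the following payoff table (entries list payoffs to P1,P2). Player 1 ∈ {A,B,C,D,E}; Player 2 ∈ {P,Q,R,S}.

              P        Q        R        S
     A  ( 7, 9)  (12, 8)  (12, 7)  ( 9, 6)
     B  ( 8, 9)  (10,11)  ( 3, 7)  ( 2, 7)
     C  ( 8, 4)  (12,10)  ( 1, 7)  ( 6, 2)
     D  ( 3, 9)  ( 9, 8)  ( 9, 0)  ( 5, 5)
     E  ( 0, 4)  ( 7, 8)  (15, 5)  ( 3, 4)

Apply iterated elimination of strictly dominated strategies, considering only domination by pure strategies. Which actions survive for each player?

P1 drop D (A beats it: P:7>3 Q:12>9 R:12>9 S:9>5)
P2 drop R (Q beats it: A:8>7 B:11>7 C:10>7 E:8>5)
P1 drop E (A beats it: P:7>0 Q:12>7 S:9>3)
P2 drop S (P beats it: A:9>6 B:9>7 C:4>2)
P1→{A,B,C} P2→{P,Q}

IESDS → P1:{A,B,C} P2:{P,Q}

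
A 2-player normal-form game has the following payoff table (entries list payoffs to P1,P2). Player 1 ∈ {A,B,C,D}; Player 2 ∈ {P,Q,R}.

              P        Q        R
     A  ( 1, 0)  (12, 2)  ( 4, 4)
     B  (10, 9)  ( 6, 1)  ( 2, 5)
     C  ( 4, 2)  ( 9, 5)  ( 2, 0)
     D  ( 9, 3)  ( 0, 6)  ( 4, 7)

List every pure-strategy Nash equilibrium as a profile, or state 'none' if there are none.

Nash profiles: (A,R), (B,P), (D,R)

(A,P): not NE [P1→B gives 10>1; P2→R gives 4>0]
(A,Q): not NE [P2→R gives 4>2]
(A,R): NE
(B,P): NE
(B,Q): not NE [P1→A gives 12>6; P2→P gives 9>1]
(B,R): not NE [P1→D gives 4>2; P2→P gives 9>5]
(C,P): not NE [P1→B gives 10>4; P2→Q gives 5>2]
(C,Q): not NE [P1→A gives 12>9]
(C,R): not NE [P1→D gives 4>2; P2→Q gives 5>0]
(D,P): not NE [P1→B gives 10>9; P2→R gives 7>3]
(D,Q): not NE [P1→A gives 12>0; P2→R gives 7>6]
(D,R): NE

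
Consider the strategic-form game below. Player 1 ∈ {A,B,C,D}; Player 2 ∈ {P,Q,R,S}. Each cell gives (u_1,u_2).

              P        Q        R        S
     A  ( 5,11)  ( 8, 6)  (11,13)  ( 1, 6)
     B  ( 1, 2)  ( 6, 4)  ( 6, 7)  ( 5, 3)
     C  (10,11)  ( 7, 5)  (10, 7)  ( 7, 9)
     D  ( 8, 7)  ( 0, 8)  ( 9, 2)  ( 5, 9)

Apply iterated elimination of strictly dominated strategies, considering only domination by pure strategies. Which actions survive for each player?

P1 drop B (C beats it: P:10>1 Q:7>6 R:10>6 S:7>5)
P1 drop D (C beats it: P:10>8 Q:7>0 R:10>9 S:7>5)
P2 drop Q (P beats it: A:11>6 C:11>5)
P2 drop S (P beats it: A:11>6 C:11>9)
P1→{A,C} P2→{P,R}

IESDS → P1:{A,C} P2:{P,R}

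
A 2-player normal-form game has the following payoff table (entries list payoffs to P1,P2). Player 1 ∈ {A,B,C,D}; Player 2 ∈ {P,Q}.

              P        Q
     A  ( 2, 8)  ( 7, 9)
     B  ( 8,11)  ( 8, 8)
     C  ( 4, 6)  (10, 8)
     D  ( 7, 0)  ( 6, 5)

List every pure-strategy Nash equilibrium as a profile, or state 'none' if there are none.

PSNE = {(B,P), (C,Q)}

(A,P): not NE [P1→B gives 8>2; P2→Q gives 9>8]
(A,Q): not NE [P1→C gives 10>7]
(B,P): NE
(B,Q): not NE [P1→C gives 10>8; P2→P gives 11>8]
(C,P): not NE [P1→B gives 8>4; P2→Q gives 8>6]
(C,Q): NE
(D,P): not NE [P1→B gives 8>7; P2→Q gives 5>0]
(D,Q): not NE [P1→C gives 10>6]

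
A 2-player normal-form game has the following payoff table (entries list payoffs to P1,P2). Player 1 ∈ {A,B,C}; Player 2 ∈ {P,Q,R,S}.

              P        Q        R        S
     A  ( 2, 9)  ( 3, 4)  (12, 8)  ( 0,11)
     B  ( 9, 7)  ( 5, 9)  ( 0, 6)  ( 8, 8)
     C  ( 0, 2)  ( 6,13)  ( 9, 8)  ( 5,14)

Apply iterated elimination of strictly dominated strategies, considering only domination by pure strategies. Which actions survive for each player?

IESDS → P1:{B,C} P2:{Q,S}

P2 drop P (S beats it: A:11>9 B:8>7 C:14>2)
P2 drop R (S beats it: A:11>8 B:8>6 C:14>8)
P1 drop A (B beats it: Q:5>3 S:8>0)
P1→{B,C} P2→{Q,S}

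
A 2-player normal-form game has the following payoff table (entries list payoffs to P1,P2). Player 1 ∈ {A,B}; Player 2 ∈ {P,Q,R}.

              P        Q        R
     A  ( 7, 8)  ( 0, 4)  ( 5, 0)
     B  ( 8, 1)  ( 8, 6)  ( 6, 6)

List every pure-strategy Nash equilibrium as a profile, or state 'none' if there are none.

Nash profiles: (B,Q), (B,R)

(A,P): not NE [P1→B gives 8>7]
(A,Q): not NE [P1→B gives 8>0; P2→P gives 8>4]
(A,R): not NE [P1→B gives 6>5; P2→P gives 8>0]
(B,P): not NE [P2→R gives 6>1]
(B,Q): NE
(B,R): NE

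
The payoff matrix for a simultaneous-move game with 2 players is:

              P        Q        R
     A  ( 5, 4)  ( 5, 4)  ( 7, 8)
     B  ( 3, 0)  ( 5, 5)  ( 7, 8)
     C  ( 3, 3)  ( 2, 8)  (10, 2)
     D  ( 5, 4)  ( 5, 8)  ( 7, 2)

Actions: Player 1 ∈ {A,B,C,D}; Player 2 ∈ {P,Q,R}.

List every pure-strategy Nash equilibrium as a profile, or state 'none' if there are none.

NE set: (D,Q)

(A,P): not NE [P2→R gives 8>4]
(A,Q): not NE [P2→R gives 8>4]
(A,R): not NE [P1→C gives 10>7]
(B,P): not NE [P1→D gives 5>3; P2→R gives 8>0]
(B,Q): not NE [P2→R gives 8>5]
(B,R): not NE [P1→C gives 10>7]
(C,P): not NE [P1→D gives 5>3; P2→Q gives 8>3]
(C,Q): not NE [P1→D gives 5>2]
(C,R): not NE [P2→Q gives 8>2]
(D,P): not NE [P2→Q gives 8>4]
(D,Q): NE
(D,R): not NE [P1→C gives 10>7; P2→Q gives 8>2]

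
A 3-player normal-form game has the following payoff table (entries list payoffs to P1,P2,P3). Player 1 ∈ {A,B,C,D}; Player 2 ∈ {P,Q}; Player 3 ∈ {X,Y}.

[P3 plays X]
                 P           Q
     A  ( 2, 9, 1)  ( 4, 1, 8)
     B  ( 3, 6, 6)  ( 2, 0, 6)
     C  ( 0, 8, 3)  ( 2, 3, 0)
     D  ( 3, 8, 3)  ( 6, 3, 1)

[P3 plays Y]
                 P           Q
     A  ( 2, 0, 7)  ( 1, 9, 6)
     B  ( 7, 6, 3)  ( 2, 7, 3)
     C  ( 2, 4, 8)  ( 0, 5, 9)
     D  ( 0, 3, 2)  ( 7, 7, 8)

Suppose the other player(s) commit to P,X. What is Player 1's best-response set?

u_1(A vs P,X) = 2
u_1(B vs P,X) = 3
u_1(C vs P,X) = 0
u_1(D vs P,X) = 3
max payoff 3 at {B,D}

P1 best: {B,D}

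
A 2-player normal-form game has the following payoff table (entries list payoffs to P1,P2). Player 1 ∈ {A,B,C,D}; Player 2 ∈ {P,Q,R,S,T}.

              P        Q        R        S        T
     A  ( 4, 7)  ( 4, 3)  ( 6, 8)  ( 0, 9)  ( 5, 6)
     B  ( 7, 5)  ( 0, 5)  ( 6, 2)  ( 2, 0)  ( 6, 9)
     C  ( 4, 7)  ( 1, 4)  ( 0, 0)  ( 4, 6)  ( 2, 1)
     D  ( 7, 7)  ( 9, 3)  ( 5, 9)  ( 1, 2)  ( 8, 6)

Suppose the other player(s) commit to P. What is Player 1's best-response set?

argmax u_1 = {B,D}

u_1(A vs P) = 4
u_1(B vs P) = 7
u_1(C vs P) = 4
u_1(D vs P) = 7
max payoff 7 at {B,D}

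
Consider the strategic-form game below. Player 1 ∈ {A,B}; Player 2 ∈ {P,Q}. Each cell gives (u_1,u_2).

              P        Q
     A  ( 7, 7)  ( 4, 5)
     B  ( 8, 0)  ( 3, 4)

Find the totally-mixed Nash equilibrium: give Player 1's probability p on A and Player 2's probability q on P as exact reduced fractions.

P1 indiff ⇒ q·7+(1-q)·4 = q·8+(1-q)·3 ⇒ q(-1) = (1-q)(-1) ⇒ q = 1/2
P2 indiff ⇒ p·7+(1-p)·0 = p·5+(1-p)·4 ⇒ p(2) = (1-p)(4) ⇒ p = 2/3

p=2/3, q=1/2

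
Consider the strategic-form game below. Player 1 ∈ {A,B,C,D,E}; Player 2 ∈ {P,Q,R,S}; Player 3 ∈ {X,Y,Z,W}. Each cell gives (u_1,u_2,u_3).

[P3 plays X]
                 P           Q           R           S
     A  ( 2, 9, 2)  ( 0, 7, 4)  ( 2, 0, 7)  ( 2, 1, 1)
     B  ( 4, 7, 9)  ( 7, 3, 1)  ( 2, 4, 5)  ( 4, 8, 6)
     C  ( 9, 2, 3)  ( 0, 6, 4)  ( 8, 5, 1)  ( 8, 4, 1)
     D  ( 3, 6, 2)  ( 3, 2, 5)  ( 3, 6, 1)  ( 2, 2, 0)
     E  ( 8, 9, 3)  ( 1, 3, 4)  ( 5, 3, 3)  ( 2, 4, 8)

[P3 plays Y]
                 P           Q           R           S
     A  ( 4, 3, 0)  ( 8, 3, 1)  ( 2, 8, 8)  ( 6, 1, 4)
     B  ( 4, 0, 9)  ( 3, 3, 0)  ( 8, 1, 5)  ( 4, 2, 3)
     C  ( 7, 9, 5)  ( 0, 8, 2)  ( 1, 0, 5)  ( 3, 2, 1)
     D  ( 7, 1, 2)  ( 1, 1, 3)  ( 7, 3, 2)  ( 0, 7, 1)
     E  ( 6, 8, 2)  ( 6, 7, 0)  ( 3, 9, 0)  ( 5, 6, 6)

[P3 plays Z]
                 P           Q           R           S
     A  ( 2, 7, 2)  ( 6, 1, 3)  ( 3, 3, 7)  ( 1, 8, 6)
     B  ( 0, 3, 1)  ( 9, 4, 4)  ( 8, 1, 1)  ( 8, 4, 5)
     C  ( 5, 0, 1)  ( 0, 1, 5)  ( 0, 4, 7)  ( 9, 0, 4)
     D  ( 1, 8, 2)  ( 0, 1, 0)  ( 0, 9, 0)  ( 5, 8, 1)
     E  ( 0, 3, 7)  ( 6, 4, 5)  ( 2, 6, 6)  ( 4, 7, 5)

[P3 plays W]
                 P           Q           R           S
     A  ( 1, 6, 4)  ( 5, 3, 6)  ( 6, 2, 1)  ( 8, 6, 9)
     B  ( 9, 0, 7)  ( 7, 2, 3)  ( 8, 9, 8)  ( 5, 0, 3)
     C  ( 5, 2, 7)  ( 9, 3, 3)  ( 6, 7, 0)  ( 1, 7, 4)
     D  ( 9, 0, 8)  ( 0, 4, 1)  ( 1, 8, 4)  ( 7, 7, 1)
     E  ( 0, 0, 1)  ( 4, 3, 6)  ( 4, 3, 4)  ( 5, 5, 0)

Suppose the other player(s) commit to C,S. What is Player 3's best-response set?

P3 best: {Z,W}

u_3(X vs C,S) = 1
u_3(Y vs C,S) = 1
u_3(Z vs C,S) = 4
u_3(W vs C,S) = 4
max payoff 4 at {Z,W}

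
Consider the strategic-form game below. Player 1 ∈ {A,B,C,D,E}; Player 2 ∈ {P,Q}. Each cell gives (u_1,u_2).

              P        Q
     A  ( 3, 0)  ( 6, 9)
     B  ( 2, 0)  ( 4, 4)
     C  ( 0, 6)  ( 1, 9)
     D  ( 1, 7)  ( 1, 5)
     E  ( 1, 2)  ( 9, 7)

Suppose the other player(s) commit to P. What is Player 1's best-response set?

u_1(A vs P) = 3
u_1(B vs P) = 2
u_1(C vs P) = 0
u_1(D vs P) = 1
u_1(E vs P) = 1
max payoff 3 at {A}

P1 best: {A}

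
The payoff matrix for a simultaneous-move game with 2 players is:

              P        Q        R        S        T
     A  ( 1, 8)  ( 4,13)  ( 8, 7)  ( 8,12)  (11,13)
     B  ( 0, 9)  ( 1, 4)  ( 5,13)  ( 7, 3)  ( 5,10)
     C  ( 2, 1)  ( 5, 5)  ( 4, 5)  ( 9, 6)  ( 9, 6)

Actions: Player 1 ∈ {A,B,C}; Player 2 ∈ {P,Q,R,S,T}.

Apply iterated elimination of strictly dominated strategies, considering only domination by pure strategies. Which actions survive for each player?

P1 drop B (A beats it: P:1>0 Q:4>1 R:8>5 S:8>7 T:11>5)
P2 drop P (Q beats it: A:13>8 C:5>1)
P2 drop R (S beats it: A:12>7 C:6>5)
P1→{A,C} P2→{Q,S,T}

Remaining: P1:{A,C} P2:{Q,S,T}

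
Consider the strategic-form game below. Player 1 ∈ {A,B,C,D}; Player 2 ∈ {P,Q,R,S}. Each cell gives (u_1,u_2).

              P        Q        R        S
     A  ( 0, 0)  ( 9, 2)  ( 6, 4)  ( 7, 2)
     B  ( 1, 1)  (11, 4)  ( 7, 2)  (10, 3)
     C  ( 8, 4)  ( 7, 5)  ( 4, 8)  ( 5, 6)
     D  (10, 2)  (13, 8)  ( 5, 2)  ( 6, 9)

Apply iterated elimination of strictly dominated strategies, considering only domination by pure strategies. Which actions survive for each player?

P1 drop A (B beats it: P:1>0 Q:11>9 R:7>6 S:10>7)
P1 drop C (D beats it: P:10>8 Q:13>7 R:5>4 S:6>5)
P2 drop P (Q beats it: B:4>1 D:8>2)
P2 drop R (Q beats it: B:4>2 D:8>2)
P1→{B,D} P2→{Q,S}

Remaining: P1:{B,D} P2:{Q,S}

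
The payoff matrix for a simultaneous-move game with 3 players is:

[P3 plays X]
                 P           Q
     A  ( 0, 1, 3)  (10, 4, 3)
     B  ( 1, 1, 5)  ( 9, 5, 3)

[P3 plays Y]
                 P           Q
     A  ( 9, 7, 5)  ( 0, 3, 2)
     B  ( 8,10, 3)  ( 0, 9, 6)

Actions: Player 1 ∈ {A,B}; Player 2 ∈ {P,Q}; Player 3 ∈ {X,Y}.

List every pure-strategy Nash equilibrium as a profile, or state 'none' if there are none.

NE set: (A,P,Y), (A,Q,X)

(A,P,X): not NE [P1→B gives 1>0; P2→Q gives 4>1; P3→Y gives 5>3]
(A,P,Y): NE
(A,Q,X): NE
(A,Q,Y): not NE [P2→P gives 7>3; P3→X gives 3>2]
(B,P,X): not NE [P2→Q gives 5>1]
(B,P,Y): not NE [P1→A gives 9>8; P3→X gives 5>3]
(B,Q,X): not NE [P1→A gives 10>9; P3→Y gives 6>3]
(B,Q,Y): not NE [P2→P gives 10>9]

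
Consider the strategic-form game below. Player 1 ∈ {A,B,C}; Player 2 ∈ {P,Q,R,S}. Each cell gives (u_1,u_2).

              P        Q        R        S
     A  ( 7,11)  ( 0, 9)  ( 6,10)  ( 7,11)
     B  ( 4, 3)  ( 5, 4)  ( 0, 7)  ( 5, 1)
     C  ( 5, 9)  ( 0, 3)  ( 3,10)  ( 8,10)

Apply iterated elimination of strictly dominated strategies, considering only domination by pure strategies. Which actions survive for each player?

Remaining: P1:{A,C} P2:{P,R,S}

P2 drop Q (R beats it: A:10>9 B:7>4 C:10>3)
P1 drop B (A beats it: P:7>4 R:6>0 S:7>5)
P1→{A,C} P2→{P,R,S}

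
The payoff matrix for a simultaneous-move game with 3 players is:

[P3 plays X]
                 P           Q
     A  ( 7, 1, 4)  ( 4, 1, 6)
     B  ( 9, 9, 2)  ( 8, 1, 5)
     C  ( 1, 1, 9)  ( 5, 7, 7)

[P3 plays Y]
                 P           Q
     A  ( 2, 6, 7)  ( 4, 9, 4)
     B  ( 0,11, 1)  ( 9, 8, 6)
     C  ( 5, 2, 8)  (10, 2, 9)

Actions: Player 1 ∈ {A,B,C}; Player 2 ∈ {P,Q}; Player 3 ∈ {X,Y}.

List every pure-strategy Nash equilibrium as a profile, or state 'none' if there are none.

Nash profiles: (B,P,X), (C,Q,Y)

(A,P,X): not NE [P1→B gives 9>7; P3→Y gives 7>4]
(A,P,Y): not NE [P1→C gives 5>2; P2→Q gives 9>6]
(A,Q,X): not NE [P1→B gives 8>4]
(A,Q,Y): not NE [P1→C gives 10>4; P3→X gives 6>4]
(B,P,X): NE
(B,P,Y): not NE [P1→C gives 5>0; P3→X gives 2>1]
(B,Q,X): not NE [P2→P gives 9>1; P3→Y gives 6>5]
(B,Q,Y): not NE [P1→C gives 10>9; P2→P gives 11>8]
(C,P,X): not NE [P1→B gives 9>1; P2→Q gives 7>1]
(C,P,Y): not NE [P3→X gives 9>8]
(C,Q,X): not NE [P1→B gives 8>5; P3→Y gives 9>7]
(C,Q,Y): NE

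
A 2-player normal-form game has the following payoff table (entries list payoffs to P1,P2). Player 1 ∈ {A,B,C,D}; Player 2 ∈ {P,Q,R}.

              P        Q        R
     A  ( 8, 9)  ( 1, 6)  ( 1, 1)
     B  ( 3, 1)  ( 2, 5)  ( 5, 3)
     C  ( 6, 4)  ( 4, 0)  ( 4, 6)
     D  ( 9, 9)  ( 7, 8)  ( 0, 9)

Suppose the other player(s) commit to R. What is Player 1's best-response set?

P1 best: {B}

u_1(A vs R) = 1
u_1(B vs R) = 5
u_1(C vs R) = 4
u_1(D vs R) = 0
max payoff 5 at {B}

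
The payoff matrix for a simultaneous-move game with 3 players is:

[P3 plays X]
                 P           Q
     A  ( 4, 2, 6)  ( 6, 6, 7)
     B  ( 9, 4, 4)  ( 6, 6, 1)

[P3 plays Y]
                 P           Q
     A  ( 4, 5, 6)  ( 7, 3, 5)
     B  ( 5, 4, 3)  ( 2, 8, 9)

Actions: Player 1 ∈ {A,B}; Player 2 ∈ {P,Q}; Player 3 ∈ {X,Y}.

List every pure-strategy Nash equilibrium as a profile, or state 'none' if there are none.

PSNE = {(A,Q,X)}

(A,P,X): not NE [P1→B gives 9>4; P2→Q gives 6>2]
(A,P,Y): not NE [P1→B gives 5>4]
(A,Q,X): NE
(A,Q,Y): not NE [P2→P gives 5>3; P3→X gives 7>5]
(B,P,X): not NE [P2→Q gives 6>4]
(B,P,Y): not NE [P2→Q gives 8>4; P3→X gives 4>3]
(B,Q,X): not NE [P3→Y gives 9>1]
(B,Q,Y): not NE [P1→A gives 7>2]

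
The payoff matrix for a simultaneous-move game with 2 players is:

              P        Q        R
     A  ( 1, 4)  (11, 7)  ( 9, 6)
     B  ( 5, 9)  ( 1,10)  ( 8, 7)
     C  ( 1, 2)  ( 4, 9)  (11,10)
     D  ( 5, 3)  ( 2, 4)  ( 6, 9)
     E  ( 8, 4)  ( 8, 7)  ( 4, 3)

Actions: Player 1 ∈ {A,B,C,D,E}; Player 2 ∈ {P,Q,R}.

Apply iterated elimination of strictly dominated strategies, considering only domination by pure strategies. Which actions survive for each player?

Remaining: P1:{A,C} P2:{Q,R}

P2 drop P (Q beats it: A:7>4 B:10>9 C:9>2 D:4>3 E:7>4)
P1 drop B (A beats it: Q:11>1 R:9>8)
P1 drop D (A beats it: Q:11>2 R:9>6)
P1 drop E (A beats it: Q:11>8 R:9>4)
P1→{A,C} P2→{Q,R}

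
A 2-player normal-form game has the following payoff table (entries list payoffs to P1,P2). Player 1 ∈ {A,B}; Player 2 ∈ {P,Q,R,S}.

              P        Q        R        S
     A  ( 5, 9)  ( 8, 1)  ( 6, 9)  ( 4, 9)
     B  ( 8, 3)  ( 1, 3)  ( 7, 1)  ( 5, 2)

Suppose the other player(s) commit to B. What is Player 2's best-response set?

u_2(P vs B) = 3
u_2(Q vs B) = 3
u_2(R vs B) = 1
u_2(S vs B) = 2
max payoff 3 at {P,Q}

argmax u_2 = {P,Q}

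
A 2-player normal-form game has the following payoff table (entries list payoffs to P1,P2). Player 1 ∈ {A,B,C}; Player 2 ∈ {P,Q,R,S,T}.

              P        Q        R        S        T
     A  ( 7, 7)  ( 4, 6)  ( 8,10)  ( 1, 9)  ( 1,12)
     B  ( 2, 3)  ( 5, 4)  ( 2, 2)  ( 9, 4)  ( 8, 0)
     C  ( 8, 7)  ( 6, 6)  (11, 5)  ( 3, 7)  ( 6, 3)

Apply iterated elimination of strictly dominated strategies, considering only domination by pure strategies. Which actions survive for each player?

P1 drop A (C beats it: P:8>7 Q:6>4 R:11>8 S:3>1 T:6>1)
P2 drop R (P beats it: B:3>2 C:7>5)
P2 drop T (P beats it: B:3>0 C:7>3)
P1→{B,C} P2→{P,Q,S}

Survivors P1:{B,C} P2:{P,Q,S}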